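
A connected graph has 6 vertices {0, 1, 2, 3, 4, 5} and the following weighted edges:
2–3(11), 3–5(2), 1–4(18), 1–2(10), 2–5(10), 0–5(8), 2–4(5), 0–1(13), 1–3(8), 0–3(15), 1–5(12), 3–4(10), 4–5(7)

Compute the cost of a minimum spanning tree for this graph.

Sort edges by weight, then run Kruskal:
3–5 (2): add. Components now {0} {1} {2} {3,5} {4}
2–4 (5): add. Components now {0} {1} {2,4} {3,5}
4–5 (7): add. Components now {0} {1} {2,3,4,5}
0–5 (8): add. Components now {0,2,3,4,5} {1}
1–3 (8): add. Components now {0,1,2,3,4,5}
MST edges: 3–5, 2–4, 4–5, 0–5, 1–3; total weight 2+5+7+8+8 = 30.

30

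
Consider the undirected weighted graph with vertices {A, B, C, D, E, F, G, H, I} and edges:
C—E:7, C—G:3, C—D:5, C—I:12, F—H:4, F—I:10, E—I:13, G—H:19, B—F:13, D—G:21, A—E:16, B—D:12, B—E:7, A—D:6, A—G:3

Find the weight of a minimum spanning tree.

Kruskal: consider edges lightest-first.
A—G (3): add — endpoints in different components.
C—G (3): add — endpoints in different components.
F—H (4): add — endpoints in different components.
C—D (5): add — endpoints in different components.
A—D (6): skip — A and D already connected.
B—E (7): add — endpoints in different components.
C—E (7): add — endpoints in different components.
F—I (10): add — endpoints in different components.
B—D (12): skip — B and D already connected.
C—I (12): add — endpoints in different components.
MST edges: A—G, C—G, F—H, C—D, B—E, C—E, F—I, C—I; total weight 3+3+4+5+7+7+10+12 = 51.

51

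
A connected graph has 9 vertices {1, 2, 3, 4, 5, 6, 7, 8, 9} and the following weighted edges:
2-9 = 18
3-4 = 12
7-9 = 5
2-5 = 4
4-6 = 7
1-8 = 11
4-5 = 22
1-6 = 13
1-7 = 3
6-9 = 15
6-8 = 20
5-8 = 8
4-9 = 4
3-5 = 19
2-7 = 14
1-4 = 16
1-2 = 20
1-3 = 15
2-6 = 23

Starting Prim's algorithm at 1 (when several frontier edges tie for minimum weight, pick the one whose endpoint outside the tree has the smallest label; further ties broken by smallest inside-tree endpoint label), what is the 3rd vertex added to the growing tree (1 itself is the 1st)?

Grow the tree from 1 using Prim:
Step 1: cheapest edge leaving the tree is 1-7 (3); add 7.
Step 2: cheapest edge leaving the tree is 7-9 (5); add 9.
Step 3: cheapest edge leaving the tree is 4-9 (4); add 4.
Step 4: cheapest edge leaving the tree is 4-6 (7); add 6.
Step 5: cheapest edge leaving the tree is 1-8 (11); add 8.
Step 6: cheapest edge leaving the tree is 5-8 (8); add 5.
Step 7: cheapest edge leaving the tree is 2-5 (4); add 2.
Step 8: cheapest edge leaving the tree is 3-4 (12); add 3.
Vertex order: 1, 7, 9, 4, 6, 8, 5, 2, 3. The 3rd vertex is 9.

9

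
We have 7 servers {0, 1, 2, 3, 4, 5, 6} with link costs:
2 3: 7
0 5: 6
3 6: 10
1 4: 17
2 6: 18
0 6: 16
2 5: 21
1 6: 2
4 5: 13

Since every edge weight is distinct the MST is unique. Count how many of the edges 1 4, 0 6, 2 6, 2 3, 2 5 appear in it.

Kruskal: consider edges lightest-first.
1 6 (2): add — endpoints in different components.
0 5 (6): add — endpoints in different components.
2 3 (7): add — endpoints in different components.
3 6 (10): add — endpoints in different components.
4 5 (13): add — endpoints in different components.
0 6 (16): add — endpoints in different components.
MST edge set: {1 6, 0 5, 2 3, 3 6, 4 5, 0 6}.
Of the listed edges, {0 6, 2 3} are in the MST → 2.

2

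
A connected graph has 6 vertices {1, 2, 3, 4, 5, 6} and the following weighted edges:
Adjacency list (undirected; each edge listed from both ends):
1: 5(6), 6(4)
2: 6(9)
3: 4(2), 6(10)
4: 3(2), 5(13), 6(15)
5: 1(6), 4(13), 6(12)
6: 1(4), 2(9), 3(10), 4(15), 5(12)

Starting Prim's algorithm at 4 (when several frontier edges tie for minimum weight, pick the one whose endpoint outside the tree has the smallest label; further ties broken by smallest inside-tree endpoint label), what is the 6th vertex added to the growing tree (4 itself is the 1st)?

Prim, starting at 4.
Step 1: frontier [3—4 2, 4—5 13, 4—6 15] → take 3—4 (2); add 3.
Step 2: frontier [3—6 10, 4—5 13, 4—6 15] → take 3—6 (10); add 6.
Step 3: frontier [4—5 13, 1—6 4, 2—6 9, 5—6 12] → take 1—6 (4); add 1.
Step 4: frontier [1—5 6, 4—5 13, 2—6 9, 5—6 12] → take 1—5 (6); add 5.
Step 5: frontier [2—6 9] → take 2—6 (9); add 2.
Vertex order: 4, 3, 6, 1, 5, 2. The 6th vertex is 2.

2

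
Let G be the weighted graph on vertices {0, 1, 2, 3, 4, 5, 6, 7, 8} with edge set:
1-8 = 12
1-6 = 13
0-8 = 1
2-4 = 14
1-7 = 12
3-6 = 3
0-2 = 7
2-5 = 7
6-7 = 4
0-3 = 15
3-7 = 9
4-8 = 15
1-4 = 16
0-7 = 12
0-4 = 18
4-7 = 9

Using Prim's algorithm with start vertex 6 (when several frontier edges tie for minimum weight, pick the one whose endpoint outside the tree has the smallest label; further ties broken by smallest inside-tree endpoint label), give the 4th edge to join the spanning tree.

Prim's algorithm from 6:
Step 1: cheapest edge leaving the tree is 3-6 (3); add 3.
Step 2: cheapest edge leaving the tree is 6-7 (4); add 7.
Step 3: cheapest edge leaving the tree is 4-7 (9); add 4.
Step 4: cheapest edge leaving the tree is 0-7 (12); add 0.
Step 5: cheapest edge leaving the tree is 0-8 (1); add 8.
Step 6: cheapest edge leaving the tree is 0-2 (7); add 2.
Step 7: cheapest edge leaving the tree is 2-5 (7); add 5.
Step 8: cheapest edge leaving the tree is 1-7 (12); add 1.
The 4th edge added is 0-7.

0-7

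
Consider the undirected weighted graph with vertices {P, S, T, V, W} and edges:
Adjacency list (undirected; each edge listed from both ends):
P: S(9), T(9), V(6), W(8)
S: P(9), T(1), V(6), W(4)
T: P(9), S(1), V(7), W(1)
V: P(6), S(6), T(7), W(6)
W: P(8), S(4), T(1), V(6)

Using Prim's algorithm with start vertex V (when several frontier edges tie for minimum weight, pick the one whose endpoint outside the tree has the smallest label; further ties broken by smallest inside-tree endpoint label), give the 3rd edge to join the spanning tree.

Prim's algorithm from V:
Step 1: frontier [P–V 6, S–V 6, V–W 6, T–V 7] → take P–V (6); add P.
Step 2: frontier [P–W 8, P–S 9, P–T 9, S–V 6, V–W 6, T–V 7] → take S–V (6); add S.
Step 3: frontier [P–W 8, P–T 9, S–T 1, S–W 4, V–W 6, T–V 7] → take S–T (1); add T.
Step 4: frontier [P–W 8, S–W 4, T–W 1, V–W 6] → take T–W (1); add W.
The 3rd edge added is S–T.

S-T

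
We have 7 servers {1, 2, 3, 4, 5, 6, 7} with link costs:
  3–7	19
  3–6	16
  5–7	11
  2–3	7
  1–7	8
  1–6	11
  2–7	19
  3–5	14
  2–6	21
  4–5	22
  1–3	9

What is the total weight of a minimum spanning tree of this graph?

68

Prim's algorithm from 3:
Step 1: frontier [2–3 7, 1–3 9, 3–5 14, 3–6 16, 3–7 19] → take 2–3 (7); add 2.
Step 2: frontier [2–7 19, 2–6 21, 1–3 9, 3–5 14, 3–6 16, 3–7 19] → take 1–3 (9); add 1.
Step 3: frontier [1–7 8, 1–6 11, 2–7 19, 2–6 21, 3–5 14, 3–6 16, 3–7 19] → take 1–7 (8); add 7.
Step 4: frontier [1–6 11, 2–6 21, 3–5 14, 3–6 16, 5–7 11] → take 5–7 (11); add 5.
Step 5: frontier [1–6 11, 2–6 21, 3–6 16, 4–5 22] → take 1–6 (11); add 6.
Step 6: frontier [4–5 22] → take 4–5 (22); add 4.
MST edges: 2–3, 1–3, 1–7, 5–7, 1–6, 4–5; total weight 7+9+8+11+11+22 = 68.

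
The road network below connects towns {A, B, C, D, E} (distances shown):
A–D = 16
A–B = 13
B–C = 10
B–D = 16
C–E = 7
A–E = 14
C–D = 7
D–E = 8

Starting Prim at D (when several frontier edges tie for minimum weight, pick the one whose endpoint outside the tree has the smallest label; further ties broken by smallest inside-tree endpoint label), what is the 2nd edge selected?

C-E

Grow the tree from D using Prim:
Step 1: cheapest edge leaving the tree is C–D (7); add C.
Step 2: cheapest edge leaving the tree is C–E (7); add E.
Step 3: cheapest edge leaving the tree is B–C (10); add B.
Step 4: cheapest edge leaving the tree is A–B (13); add A.
The 2nd edge added is C–E.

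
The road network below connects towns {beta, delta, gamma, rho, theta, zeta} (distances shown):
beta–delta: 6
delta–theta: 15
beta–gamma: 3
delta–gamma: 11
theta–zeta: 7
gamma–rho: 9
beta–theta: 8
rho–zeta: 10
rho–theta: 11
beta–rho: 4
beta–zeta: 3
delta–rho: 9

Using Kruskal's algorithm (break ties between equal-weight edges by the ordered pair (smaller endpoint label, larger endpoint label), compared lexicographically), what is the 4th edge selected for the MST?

beta-delta

Kruskal: consider edges lightest-first.
beta–gamma (3): add. Components now {rho} {beta,gamma} {theta} {zeta} {delta}
beta–zeta (3): add. Components now {rho} {beta,gamma,zeta} {theta} {delta}
beta–rho (4): add. Components now {beta,gamma,rho,zeta} {theta} {delta}
beta–delta (6): add. Components now {beta,delta,gamma,rho,zeta} {theta}
theta–zeta (7): add. Components now {beta,delta,gamma,rho,theta,zeta}
The 4th edge added is beta–delta.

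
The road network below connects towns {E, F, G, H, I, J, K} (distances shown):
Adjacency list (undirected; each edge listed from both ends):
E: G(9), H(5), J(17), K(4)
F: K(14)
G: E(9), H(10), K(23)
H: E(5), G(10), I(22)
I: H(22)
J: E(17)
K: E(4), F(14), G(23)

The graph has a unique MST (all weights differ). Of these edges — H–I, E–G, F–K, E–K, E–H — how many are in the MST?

Kruskal: consider edges lightest-first.
E–K (4): add. Components now {E,K} {F} {G} {H} {I} {J}
E–H (5): add. Components now {E,H,K} {F} {G} {I} {J}
E–G (9): add. Components now {E,G,H,K} {F} {I} {J}
G–H (10): skip — G and H already connected.
F–K (14): add. Components now {E,F,G,H,K} {I} {J}
E–J (17): add. Components now {E,F,G,H,J,K} {I}
H–I (22): add. Components now {E,F,G,H,I,J,K}
MST edge set: {E–K, E–H, E–G, F–K, E–J, H–I}.
Of the listed edges, {H–I, E–G, F–K, E–K, E–H} are in the MST → 5.

5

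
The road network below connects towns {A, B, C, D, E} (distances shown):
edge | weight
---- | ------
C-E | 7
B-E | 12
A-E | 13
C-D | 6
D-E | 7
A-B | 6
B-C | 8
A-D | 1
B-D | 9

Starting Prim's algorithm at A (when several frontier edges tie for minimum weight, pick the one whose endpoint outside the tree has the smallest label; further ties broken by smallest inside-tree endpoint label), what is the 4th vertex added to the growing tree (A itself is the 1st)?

Prim, starting at A.
Step 1: cheapest edge leaving the tree is A-D (1); add D.
Step 2: cheapest edge leaving the tree is A-B (6); add B.
Step 3: cheapest edge leaving the tree is C-D (6); add C.
Step 4: cheapest edge leaving the tree is C-E (7); add E.
Vertex order: A, D, B, C, E. The 4th vertex is C.

C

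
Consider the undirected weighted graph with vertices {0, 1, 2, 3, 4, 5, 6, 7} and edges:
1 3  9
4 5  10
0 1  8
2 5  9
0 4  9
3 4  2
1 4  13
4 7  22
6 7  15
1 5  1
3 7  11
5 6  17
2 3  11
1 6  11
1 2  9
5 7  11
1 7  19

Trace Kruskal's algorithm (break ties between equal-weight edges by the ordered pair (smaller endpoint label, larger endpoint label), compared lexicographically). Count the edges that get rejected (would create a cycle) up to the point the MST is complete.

Sort edges by weight, then run Kruskal:
1 5 (1): add — endpoints in different components.
3 4 (2): add — endpoints in different components.
0 1 (8): add — endpoints in different components.
0 4 (9): add — endpoints in different components.
1 2 (9): add — endpoints in different components.
1 3 (9): skip — 1 and 3 already connected.
2 5 (9): skip — 2 and 5 already connected.
4 5 (10): skip — 4 and 5 already connected.
1 6 (11): add — endpoints in different components.
2 3 (11): skip — 2 and 3 already connected.
3 7 (11): add — endpoints in different components.
Edges rejected before the tree was complete: 4.

4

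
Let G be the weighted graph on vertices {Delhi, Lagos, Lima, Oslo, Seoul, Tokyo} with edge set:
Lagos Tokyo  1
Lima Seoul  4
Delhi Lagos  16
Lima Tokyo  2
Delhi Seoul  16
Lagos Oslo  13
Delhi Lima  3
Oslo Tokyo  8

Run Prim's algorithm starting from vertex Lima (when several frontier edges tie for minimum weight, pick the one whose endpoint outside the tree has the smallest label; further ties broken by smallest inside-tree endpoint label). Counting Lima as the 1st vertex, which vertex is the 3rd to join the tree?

Prim, starting at Lima.
Step 1: frontier [Lima Tokyo 2, Delhi Lima 3, Lima Seoul 4] → take Lima Tokyo (2); add Tokyo.
Step 2: frontier [Delhi Lima 3, Lima Seoul 4, Lagos Tokyo 1, Oslo Tokyo 8] → take Lagos Tokyo (1); add Lagos.
Step 3: frontier [Lagos Oslo 13, Delhi Lagos 16, Delhi Lima 3, Lima Seoul 4, Oslo Tokyo 8] → take Delhi Lima (3); add Delhi.
Step 4: frontier [Delhi Seoul 16, Lagos Oslo 13, Lima Seoul 4, Oslo Tokyo 8] → take Lima Seoul (4); add Seoul.
Step 5: frontier [Lagos Oslo 13, Oslo Tokyo 8] → take Oslo Tokyo (8); add Oslo.
Vertex order: Lima, Tokyo, Lagos, Delhi, Seoul, Oslo. The 3rd vertex is Lagos.

Lagos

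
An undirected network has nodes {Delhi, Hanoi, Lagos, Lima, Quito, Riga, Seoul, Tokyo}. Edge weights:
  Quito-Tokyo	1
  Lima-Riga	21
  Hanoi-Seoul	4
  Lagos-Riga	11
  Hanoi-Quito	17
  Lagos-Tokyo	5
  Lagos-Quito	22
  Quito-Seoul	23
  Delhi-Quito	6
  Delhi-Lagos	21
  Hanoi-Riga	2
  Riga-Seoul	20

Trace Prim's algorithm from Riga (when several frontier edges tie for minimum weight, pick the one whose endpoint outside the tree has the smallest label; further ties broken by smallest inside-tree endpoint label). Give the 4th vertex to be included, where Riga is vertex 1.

Grow the tree from Riga using Prim:
Step 1: cheapest edge leaving the tree is Hanoi-Riga (2); add Hanoi.
Step 2: cheapest edge leaving the tree is Hanoi-Seoul (4); add Seoul.
Step 3: cheapest edge leaving the tree is Lagos-Riga (11); add Lagos.
Step 4: cheapest edge leaving the tree is Lagos-Tokyo (5); add Tokyo.
Step 5: cheapest edge leaving the tree is Quito-Tokyo (1); add Quito.
Step 6: cheapest edge leaving the tree is Delhi-Quito (6); add Delhi.
Step 7: cheapest edge leaving the tree is Lima-Riga (21); add Lima.
Vertex order: Riga, Hanoi, Seoul, Lagos, Tokyo, Quito, Delhi, Lima. The 4th vertex is Lagos.

Lagos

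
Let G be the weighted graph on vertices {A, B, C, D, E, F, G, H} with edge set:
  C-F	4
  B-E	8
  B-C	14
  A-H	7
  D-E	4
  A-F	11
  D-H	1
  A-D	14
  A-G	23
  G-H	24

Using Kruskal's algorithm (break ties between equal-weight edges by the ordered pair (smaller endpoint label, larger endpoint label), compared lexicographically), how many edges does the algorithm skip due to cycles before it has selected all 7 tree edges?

2

Kruskal's algorithm — process edges by increasing weight (ties by edge label):
D-H (1): add — endpoints in different components.
C-F (4): add — endpoints in different components.
D-E (4): add — endpoints in different components.
A-H (7): add — endpoints in different components.
B-E (8): add — endpoints in different components.
A-F (11): add — endpoints in different components.
A-D (14): skip — A and D already connected.
B-C (14): skip — B and C already connected.
A-G (23): add — endpoints in different components.
Edges rejected before the tree was complete: 2.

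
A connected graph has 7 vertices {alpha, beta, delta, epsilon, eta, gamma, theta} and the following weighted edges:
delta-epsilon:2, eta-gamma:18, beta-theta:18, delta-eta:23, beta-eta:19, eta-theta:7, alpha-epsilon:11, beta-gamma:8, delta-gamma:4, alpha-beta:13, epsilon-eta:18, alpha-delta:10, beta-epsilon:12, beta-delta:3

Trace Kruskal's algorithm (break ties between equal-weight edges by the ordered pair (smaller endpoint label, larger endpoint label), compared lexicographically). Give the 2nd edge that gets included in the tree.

beta-delta

Sort edges by weight, then run Kruskal:
delta-epsilon (2): add. Components now {delta,epsilon} {beta} {alpha} {theta} {eta} {gamma}
beta-delta (3): add. Components now {beta,delta,epsilon} {alpha} {theta} {eta} {gamma}
delta-gamma (4): add. Components now {beta,delta,epsilon,gamma} {alpha} {theta} {eta}
eta-theta (7): add. Components now {beta,delta,epsilon,gamma} {alpha} {eta,theta}
beta-gamma (8): skip — beta and gamma already connected.
alpha-delta (10): add. Components now {alpha,beta,delta,epsilon,gamma} {eta,theta}
alpha-epsilon (11): skip — epsilon and alpha already connected.
beta-epsilon (12): skip — epsilon and beta already connected.
alpha-beta (13): skip — beta and alpha already connected.
beta-theta (18): add. Components now {alpha,beta,delta,epsilon,eta,gamma,theta}
The 2nd edge added is beta-delta.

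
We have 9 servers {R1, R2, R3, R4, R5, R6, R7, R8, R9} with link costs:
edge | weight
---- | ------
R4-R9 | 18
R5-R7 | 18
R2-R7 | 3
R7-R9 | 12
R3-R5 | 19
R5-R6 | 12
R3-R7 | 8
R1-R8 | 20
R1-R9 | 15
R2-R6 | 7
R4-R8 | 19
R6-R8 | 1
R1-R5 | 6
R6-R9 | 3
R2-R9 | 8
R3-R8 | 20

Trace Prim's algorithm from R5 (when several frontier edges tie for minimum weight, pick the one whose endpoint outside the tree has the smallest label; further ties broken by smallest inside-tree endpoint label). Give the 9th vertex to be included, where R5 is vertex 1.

R4

Prim, starting at R5.
Step 1: cheapest edge leaving the tree is R1-R5 (6); add R1.
Step 2: cheapest edge leaving the tree is R5-R6 (12); add R6.
Step 3: cheapest edge leaving the tree is R6-R8 (1); add R8.
Step 4: cheapest edge leaving the tree is R6-R9 (3); add R9.
Step 5: cheapest edge leaving the tree is R2-R6 (7); add R2.
Step 6: cheapest edge leaving the tree is R2-R7 (3); add R7.
Step 7: cheapest edge leaving the tree is R3-R7 (8); add R3.
Step 8: cheapest edge leaving the tree is R4-R9 (18); add R4.
Vertex order: R5, R1, R6, R8, R9, R2, R7, R3, R4. The 9th vertex is R4.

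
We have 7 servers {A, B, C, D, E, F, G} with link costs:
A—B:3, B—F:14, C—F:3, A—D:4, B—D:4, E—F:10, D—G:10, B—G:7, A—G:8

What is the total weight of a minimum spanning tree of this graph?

41

Grow the tree from A using Prim:
Step 1: frontier [A—B 3, A—D 4, A—G 8] → take A—B (3); add B.
Step 2: frontier [A—D 4, A—G 8, B—D 4, B—G 7, B—F 14] → take A—D (4); add D.
Step 3: frontier [A—G 8, B—G 7, B—F 14, D—G 10] → take B—G (7); add G.
Step 4: frontier [B—F 14] → take B—F (14); add F.
Step 5: frontier [C—F 3, E—F 10] → take C—F (3); add C.
Step 6: frontier [E—F 10] → take E—F (10); add E.
MST edges: A—B, A—D, B—G, B—F, C—F, E—F; total weight 3+4+7+14+3+10 = 41.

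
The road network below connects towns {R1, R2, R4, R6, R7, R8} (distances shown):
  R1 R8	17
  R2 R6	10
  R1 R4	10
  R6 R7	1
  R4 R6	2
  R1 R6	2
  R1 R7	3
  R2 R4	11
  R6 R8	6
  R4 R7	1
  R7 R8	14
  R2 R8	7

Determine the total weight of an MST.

Grow the tree from R7 using Prim:
Step 1: cheapest edge leaving the tree is R4 R7 (1); add R4.
Step 2: cheapest edge leaving the tree is R6 R7 (1); add R6.
Step 3: cheapest edge leaving the tree is R1 R6 (2); add R1.
Step 4: cheapest edge leaving the tree is R6 R8 (6); add R8.
Step 5: cheapest edge leaving the tree is R2 R8 (7); add R2.
MST edges: R4 R7, R6 R7, R1 R6, R6 R8, R2 R8; total weight 1+1+2+6+7 = 17.

17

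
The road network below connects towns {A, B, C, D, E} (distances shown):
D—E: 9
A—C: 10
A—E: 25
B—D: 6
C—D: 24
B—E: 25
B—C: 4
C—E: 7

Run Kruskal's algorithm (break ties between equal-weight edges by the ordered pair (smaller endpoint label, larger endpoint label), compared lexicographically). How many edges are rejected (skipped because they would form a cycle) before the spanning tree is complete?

1

Sort edges by weight, then run Kruskal:
B—C (4): add. Components now {A} {B,C} {D} {E}
B—D (6): add. Components now {A} {B,C,D} {E}
C—E (7): add. Components now {A} {B,C,D,E}
D—E (9): skip — D and E already connected.
A—C (10): add. Components now {A,B,C,D,E}
Edges rejected before the tree was complete: 1.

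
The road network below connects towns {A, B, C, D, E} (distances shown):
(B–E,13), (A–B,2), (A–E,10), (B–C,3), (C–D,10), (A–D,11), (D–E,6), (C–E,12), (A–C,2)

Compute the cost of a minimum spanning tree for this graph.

Kruskal: consider edges lightest-first.
A–B (2): add. Components now {A,B} {C} {D} {E}
A–C (2): add. Components now {A,B,C} {D} {E}
B–C (3): skip — B and C already connected.
D–E (6): add. Components now {A,B,C} {D,E}
A–E (10): add. Components now {A,B,C,D,E}
MST edges: A–B, A–C, D–E, A–E; total weight 2+2+6+10 = 20.

20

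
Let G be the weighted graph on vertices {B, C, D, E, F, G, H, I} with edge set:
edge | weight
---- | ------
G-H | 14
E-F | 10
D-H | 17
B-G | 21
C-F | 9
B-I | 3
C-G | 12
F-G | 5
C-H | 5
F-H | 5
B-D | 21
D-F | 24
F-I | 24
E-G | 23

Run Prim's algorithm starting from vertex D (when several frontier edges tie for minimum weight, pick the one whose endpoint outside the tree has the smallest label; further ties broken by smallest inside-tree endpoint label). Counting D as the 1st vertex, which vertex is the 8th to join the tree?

Prim's algorithm from D:
Step 1: frontier [D-H 17, B-D 21, D-F 24] → take D-H (17); add H.
Step 2: frontier [B-D 21, D-F 24, C-H 5, F-H 5, G-H 14] → take C-H (5); add C.
Step 3: frontier [C-F 9, C-G 12, B-D 21, D-F 24, F-H 5, G-H 14] → take F-H (5); add F.
Step 4: frontier [C-G 12, B-D 21, F-G 5, E-F 10, F-I 24, G-H 14] → take F-G (5); add G.
Step 5: frontier [B-D 21, E-F 10, F-I 24, B-G 21, E-G 23] → take E-F (10); add E.
Step 6: frontier [B-D 21, F-I 24, B-G 21] → take B-D (21); add B.
Step 7: frontier [B-I 3, F-I 24] → take B-I (3); add I.
Vertex order: D, H, C, F, G, E, B, I. The 8th vertex is I.

I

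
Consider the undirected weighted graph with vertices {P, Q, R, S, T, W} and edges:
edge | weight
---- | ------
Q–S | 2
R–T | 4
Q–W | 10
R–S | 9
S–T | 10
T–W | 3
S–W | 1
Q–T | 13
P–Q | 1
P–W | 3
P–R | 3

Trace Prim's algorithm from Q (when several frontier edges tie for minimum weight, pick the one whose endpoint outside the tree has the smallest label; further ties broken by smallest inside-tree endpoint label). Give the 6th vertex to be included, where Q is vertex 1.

T

Prim's algorithm from Q:
Step 1: cheapest edge leaving the tree is P–Q (1); add P.
Step 2: cheapest edge leaving the tree is Q–S (2); add S.
Step 3: cheapest edge leaving the tree is S–W (1); add W.
Step 4: cheapest edge leaving the tree is P–R (3); add R.
Step 5: cheapest edge leaving the tree is T–W (3); add T.
Vertex order: Q, P, S, W, R, T. The 6th vertex is T.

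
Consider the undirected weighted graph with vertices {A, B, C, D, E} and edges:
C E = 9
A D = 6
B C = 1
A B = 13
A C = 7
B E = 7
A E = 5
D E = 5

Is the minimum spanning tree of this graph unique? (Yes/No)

Kruskal: consider edges lightest-first.
B C (1): add — endpoints in different components.
A E (5): add — endpoints in different components.
D E (5): add — endpoints in different components.
A D (6): skip — A and D already connected.
A C (7): add — endpoints in different components.
Non-tree edge B E has weight 7, equal to the heaviest edge on its tree cycle — swapping gives another MST of the same weight. Not unique.

No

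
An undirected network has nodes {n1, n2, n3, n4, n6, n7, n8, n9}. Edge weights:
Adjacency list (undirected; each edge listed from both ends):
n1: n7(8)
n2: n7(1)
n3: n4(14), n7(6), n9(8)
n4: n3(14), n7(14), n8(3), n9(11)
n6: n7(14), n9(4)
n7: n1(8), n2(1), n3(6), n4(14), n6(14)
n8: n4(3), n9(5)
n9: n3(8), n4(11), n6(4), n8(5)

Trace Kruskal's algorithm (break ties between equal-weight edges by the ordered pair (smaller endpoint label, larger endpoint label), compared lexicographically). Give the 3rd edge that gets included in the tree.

Kruskal: consider edges lightest-first.
n2–n7 (1): add — endpoints in different components.
n4–n8 (3): add — endpoints in different components.
n6–n9 (4): add — endpoints in different components.
n8–n9 (5): add — endpoints in different components.
n3–n7 (6): add — endpoints in different components.
n1–n7 (8): add — endpoints in different components.
n3–n9 (8): add — endpoints in different components.
The 3rd edge added is n6–n9.

n6-n9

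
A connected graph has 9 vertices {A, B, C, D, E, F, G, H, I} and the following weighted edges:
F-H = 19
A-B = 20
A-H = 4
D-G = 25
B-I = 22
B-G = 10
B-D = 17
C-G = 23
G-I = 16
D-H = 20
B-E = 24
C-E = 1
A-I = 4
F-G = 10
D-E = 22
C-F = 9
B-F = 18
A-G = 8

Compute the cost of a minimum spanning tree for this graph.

Prim, starting at A.
Step 1: cheapest edge leaving the tree is A-H (4); add H.
Step 2: cheapest edge leaving the tree is A-I (4); add I.
Step 3: cheapest edge leaving the tree is A-G (8); add G.
Step 4: cheapest edge leaving the tree is B-G (10); add B.
Step 5: cheapest edge leaving the tree is F-G (10); add F.
Step 6: cheapest edge leaving the tree is C-F (9); add C.
Step 7: cheapest edge leaving the tree is C-E (1); add E.
Step 8: cheapest edge leaving the tree is B-D (17); add D.
MST edges: A-H, A-I, A-G, B-G, F-G, C-F, C-E, B-D; total weight 4+4+8+10+10+9+1+17 = 63.

63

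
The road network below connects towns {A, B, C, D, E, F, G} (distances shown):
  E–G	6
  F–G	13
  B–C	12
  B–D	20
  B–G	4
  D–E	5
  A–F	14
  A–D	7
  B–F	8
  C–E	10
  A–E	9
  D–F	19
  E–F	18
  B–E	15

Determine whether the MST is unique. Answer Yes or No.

Yes

Kruskal: consider edges lightest-first.
B–G (4): add. Components now {A} {B,G} {C} {D} {E} {F}
D–E (5): add. Components now {A} {B,G} {C} {D,E} {F}
E–G (6): add. Components now {A} {B,D,E,G} {C} {F}
A–D (7): add. Components now {A,B,D,E,G} {C} {F}
B–F (8): add. Components now {A,B,D,E,F,G} {C}
A–E (9): skip — A and E already connected.
C–E (10): add. Components now {A,B,C,D,E,F,G}
Every non-tree edge has weight strictly greater than the heaviest edge on the tree path between its endpoints, so the MST is unique.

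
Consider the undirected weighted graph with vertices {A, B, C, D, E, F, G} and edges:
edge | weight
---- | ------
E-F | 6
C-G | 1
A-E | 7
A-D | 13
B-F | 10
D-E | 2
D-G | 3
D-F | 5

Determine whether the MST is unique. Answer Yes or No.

Yes

Kruskal's algorithm — process edges by increasing weight (ties by edge label):
C-G (1): add — endpoints in different components.
D-E (2): add — endpoints in different components.
D-G (3): add — endpoints in different components.
D-F (5): add — endpoints in different components.
E-F (6): skip — E and F already connected.
A-E (7): add — endpoints in different components.
B-F (10): add — endpoints in different components.
Every non-tree edge has weight strictly greater than the heaviest edge on the tree path between its endpoints, so the MST is unique.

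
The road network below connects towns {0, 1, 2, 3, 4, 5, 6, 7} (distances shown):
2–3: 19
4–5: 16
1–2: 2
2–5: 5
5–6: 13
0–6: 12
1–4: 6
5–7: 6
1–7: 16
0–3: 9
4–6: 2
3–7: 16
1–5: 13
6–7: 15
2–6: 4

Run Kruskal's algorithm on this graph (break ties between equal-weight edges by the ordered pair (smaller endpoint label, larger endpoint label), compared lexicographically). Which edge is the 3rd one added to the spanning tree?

Kruskal's algorithm — process edges by increasing weight (ties by edge label):
1–2 (2): add — endpoints in different components.
4–6 (2): add — endpoints in different components.
2–6 (4): add — endpoints in different components.
2–5 (5): add — endpoints in different components.
1–4 (6): skip — 1 and 4 already connected.
5–7 (6): add — endpoints in different components.
0–3 (9): add — endpoints in different components.
0–6 (12): add — endpoints in different components.
The 3rd edge added is 2–6.

2-6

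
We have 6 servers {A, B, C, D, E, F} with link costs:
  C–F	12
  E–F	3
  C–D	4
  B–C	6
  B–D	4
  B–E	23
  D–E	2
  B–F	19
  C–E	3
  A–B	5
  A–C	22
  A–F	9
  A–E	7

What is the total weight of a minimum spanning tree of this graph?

17

Prim, starting at A.
Step 1: frontier [A–B 5, A–E 7, A–F 9, A–C 22] → take A–B (5); add B.
Step 2: frontier [A–E 7, A–F 9, A–C 22, B–D 4, B–C 6, B–F 19, B–E 23] → take B–D (4); add D.
Step 3: frontier [A–E 7, A–F 9, A–C 22, B–C 6, B–F 19, B–E 23, D–E 2, C–D 4] → take D–E (2); add E.
Step 4: frontier [A–F 9, A–C 22, B–C 6, B–F 19, C–D 4, C–E 3, E–F 3] → take C–E (3); add C.
Step 5: frontier [A–F 9, B–F 19, C–F 12, E–F 3] → take E–F (3); add F.
MST edges: A–B, B–D, D–E, C–E, E–F; total weight 5+4+2+3+3 = 17.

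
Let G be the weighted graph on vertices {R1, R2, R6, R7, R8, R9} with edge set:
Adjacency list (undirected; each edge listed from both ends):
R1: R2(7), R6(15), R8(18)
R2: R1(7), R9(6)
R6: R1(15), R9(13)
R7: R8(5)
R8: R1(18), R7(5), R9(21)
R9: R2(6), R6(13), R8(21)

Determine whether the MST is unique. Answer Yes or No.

Sort edges by weight, then run Kruskal:
R7–R8 (5): add — endpoints in different components.
R2–R9 (6): add — endpoints in different components.
R1–R2 (7): add — endpoints in different components.
R6–R9 (13): add — endpoints in different components.
R1–R6 (15): skip — R1 and R6 already connected.
R1–R8 (18): add — endpoints in different components.
Every non-tree edge has weight strictly greater than the heaviest edge on the tree path between its endpoints, so the MST is unique.

Yes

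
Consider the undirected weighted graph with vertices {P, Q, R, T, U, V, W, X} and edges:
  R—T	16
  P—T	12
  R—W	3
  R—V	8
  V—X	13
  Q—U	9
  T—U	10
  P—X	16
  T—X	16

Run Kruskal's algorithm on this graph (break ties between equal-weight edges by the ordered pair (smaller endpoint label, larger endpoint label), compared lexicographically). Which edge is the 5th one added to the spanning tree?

P-T

Kruskal's algorithm — process edges by increasing weight (ties by edge label):
R—W (3): add — endpoints in different components.
R—V (8): add — endpoints in different components.
Q—U (9): add — endpoints in different components.
T—U (10): add — endpoints in different components.
P—T (12): add — endpoints in different components.
V—X (13): add — endpoints in different components.
P—X (16): add — endpoints in different components.
The 5th edge added is P—T.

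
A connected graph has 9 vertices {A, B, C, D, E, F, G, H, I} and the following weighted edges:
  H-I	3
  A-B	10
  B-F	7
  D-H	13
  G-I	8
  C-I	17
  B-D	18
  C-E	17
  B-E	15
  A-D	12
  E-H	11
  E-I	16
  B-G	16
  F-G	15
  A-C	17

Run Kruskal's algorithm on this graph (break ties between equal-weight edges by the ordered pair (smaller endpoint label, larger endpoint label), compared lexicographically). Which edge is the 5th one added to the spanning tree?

E-H

Kruskal's algorithm — process edges by increasing weight (ties by edge label):
H-I (3): add — endpoints in different components.
B-F (7): add — endpoints in different components.
G-I (8): add — endpoints in different components.
A-B (10): add — endpoints in different components.
E-H (11): add — endpoints in different components.
A-D (12): add — endpoints in different components.
D-H (13): add — endpoints in different components.
B-E (15): skip — B and E already connected.
F-G (15): skip — F and G already connected.
B-G (16): skip — B and G already connected.
E-I (16): skip — E and I already connected.
A-C (17): add — endpoints in different components.
The 5th edge added is E-H.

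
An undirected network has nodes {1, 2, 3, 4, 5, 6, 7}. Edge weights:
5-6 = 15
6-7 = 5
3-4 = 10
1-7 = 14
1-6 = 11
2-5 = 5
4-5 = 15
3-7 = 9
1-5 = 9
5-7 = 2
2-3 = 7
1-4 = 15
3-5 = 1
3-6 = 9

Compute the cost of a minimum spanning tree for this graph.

32

Prim, starting at 5.
Step 1: cheapest edge leaving the tree is 3-5 (1); add 3.
Step 2: cheapest edge leaving the tree is 5-7 (2); add 7.
Step 3: cheapest edge leaving the tree is 2-5 (5); add 2.
Step 4: cheapest edge leaving the tree is 6-7 (5); add 6.
Step 5: cheapest edge leaving the tree is 1-5 (9); add 1.
Step 6: cheapest edge leaving the tree is 3-4 (10); add 4.
MST edges: 3-5, 5-7, 2-5, 6-7, 1-5, 3-4; total weight 1+2+5+5+9+10 = 32.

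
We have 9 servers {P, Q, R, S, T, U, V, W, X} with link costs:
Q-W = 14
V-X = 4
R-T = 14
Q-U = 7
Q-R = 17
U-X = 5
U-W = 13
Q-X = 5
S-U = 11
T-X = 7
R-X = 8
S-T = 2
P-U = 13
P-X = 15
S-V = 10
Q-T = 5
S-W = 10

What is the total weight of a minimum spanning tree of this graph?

52

Kruskal: consider edges lightest-first.
S-T (2): add — endpoints in different components.
V-X (4): add — endpoints in different components.
Q-T (5): add — endpoints in different components.
Q-X (5): add — endpoints in different components.
U-X (5): add — endpoints in different components.
Q-U (7): skip — U and Q already connected.
T-X (7): skip — T and X already connected.
R-X (8): add — endpoints in different components.
S-V (10): skip — V and S already connected.
S-W (10): add — endpoints in different components.
S-U (11): skip — U and S already connected.
P-U (13): add — endpoints in different components.
MST edges: S-T, V-X, Q-T, Q-X, U-X, R-X, S-W, P-U; total weight 2+4+5+5+5+8+10+13 = 52.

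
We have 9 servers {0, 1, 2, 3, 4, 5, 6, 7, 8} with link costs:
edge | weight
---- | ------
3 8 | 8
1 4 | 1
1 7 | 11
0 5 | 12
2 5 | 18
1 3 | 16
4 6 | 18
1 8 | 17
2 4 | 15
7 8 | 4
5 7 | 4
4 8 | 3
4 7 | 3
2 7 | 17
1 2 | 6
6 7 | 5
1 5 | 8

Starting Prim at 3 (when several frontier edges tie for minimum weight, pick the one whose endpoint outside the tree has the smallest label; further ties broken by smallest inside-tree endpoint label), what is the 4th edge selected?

4-7

Grow the tree from 3 using Prim:
Step 1: cheapest edge leaving the tree is 3 8 (8); add 8.
Step 2: cheapest edge leaving the tree is 4 8 (3); add 4.
Step 3: cheapest edge leaving the tree is 1 4 (1); add 1.
Step 4: cheapest edge leaving the tree is 4 7 (3); add 7.
Step 5: cheapest edge leaving the tree is 5 7 (4); add 5.
Step 6: cheapest edge leaving the tree is 6 7 (5); add 6.
Step 7: cheapest edge leaving the tree is 1 2 (6); add 2.
Step 8: cheapest edge leaving the tree is 0 5 (12); add 0.
The 4th edge added is 4 7.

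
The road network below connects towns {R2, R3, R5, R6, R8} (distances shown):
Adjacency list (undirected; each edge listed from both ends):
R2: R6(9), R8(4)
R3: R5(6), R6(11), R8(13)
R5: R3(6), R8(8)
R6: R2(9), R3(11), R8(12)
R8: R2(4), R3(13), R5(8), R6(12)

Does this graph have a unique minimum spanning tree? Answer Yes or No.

Yes

Sort edges by weight, then run Kruskal:
R2–R8 (4): add — endpoints in different components.
R3–R5 (6): add — endpoints in different components.
R5–R8 (8): add — endpoints in different components.
R2–R6 (9): add — endpoints in different components.
Every non-tree edge has weight strictly greater than the heaviest edge on the tree path between its endpoints, so the MST is unique.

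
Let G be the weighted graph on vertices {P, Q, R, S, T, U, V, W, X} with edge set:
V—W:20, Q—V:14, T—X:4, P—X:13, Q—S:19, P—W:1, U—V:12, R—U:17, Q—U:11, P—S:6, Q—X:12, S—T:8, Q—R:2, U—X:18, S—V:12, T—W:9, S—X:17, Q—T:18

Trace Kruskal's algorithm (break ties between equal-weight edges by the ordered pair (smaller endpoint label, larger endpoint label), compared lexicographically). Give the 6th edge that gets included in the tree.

Q-U

Kruskal: consider edges lightest-first.
P—W (1): add — endpoints in different components.
Q—R (2): add — endpoints in different components.
T—X (4): add — endpoints in different components.
P—S (6): add — endpoints in different components.
S—T (8): add — endpoints in different components.
T—W (9): skip — T and W already connected.
Q—U (11): add — endpoints in different components.
Q—X (12): add — endpoints in different components.
S—V (12): add — endpoints in different components.
The 6th edge added is Q—U.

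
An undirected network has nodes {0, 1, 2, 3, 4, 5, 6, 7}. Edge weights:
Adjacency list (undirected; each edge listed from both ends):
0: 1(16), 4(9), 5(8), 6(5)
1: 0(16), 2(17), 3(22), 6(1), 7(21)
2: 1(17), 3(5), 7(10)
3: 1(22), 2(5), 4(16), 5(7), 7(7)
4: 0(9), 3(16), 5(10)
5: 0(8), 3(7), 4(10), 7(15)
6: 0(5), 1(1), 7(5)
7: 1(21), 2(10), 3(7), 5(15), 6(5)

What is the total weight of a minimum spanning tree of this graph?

39

Prim's algorithm from 0:
Step 1: cheapest edge leaving the tree is 0 6 (5); add 6.
Step 2: cheapest edge leaving the tree is 1 6 (1); add 1.
Step 3: cheapest edge leaving the tree is 6 7 (5); add 7.
Step 4: cheapest edge leaving the tree is 3 7 (7); add 3.
Step 5: cheapest edge leaving the tree is 2 3 (5); add 2.
Step 6: cheapest edge leaving the tree is 3 5 (7); add 5.
Step 7: cheapest edge leaving the tree is 0 4 (9); add 4.
MST edges: 0 6, 1 6, 6 7, 3 7, 2 3, 3 5, 0 4; total weight 5+1+5+7+5+7+9 = 39.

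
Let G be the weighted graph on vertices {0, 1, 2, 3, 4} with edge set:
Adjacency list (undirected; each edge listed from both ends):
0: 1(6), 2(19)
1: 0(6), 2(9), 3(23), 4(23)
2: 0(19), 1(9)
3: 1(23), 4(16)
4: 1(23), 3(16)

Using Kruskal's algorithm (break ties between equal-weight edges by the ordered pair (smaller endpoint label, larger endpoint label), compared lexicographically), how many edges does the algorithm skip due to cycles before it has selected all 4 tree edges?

1

Sort edges by weight, then run Kruskal:
0—1 (6): add — endpoints in different components.
1—2 (9): add — endpoints in different components.
3—4 (16): add — endpoints in different components.
0—2 (19): skip — 0 and 2 already connected.
1—3 (23): add — endpoints in different components.
Edges rejected before the tree was complete: 1.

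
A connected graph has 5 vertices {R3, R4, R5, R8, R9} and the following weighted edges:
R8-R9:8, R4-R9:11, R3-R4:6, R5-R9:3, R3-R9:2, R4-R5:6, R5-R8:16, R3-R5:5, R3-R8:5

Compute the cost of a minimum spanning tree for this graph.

Sort edges by weight, then run Kruskal:
R3-R9 (2): add. Components now {R3,R9} {R5} {R8} {R4}
R5-R9 (3): add. Components now {R3,R5,R9} {R8} {R4}
R3-R5 (5): skip — R5 and R3 already connected.
R3-R8 (5): add. Components now {R3,R5,R8,R9} {R4}
R3-R4 (6): add. Components now {R3,R4,R5,R8,R9}
MST edges: R3-R9, R5-R9, R3-R8, R3-R4; total weight 2+3+5+6 = 16.

16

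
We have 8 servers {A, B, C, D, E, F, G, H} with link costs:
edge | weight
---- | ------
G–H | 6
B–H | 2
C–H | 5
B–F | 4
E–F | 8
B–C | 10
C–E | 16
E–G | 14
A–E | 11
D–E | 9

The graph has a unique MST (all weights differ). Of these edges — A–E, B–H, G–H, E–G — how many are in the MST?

Sort edges by weight, then run Kruskal:
B–H (2): add — endpoints in different components.
B–F (4): add — endpoints in different components.
C–H (5): add — endpoints in different components.
G–H (6): add — endpoints in different components.
E–F (8): add — endpoints in different components.
D–E (9): add — endpoints in different components.
B–C (10): skip — B and C already connected.
A–E (11): add — endpoints in different components.
MST edge set: {B–H, B–F, C–H, G–H, E–F, D–E, A–E}.
Of the listed edges, {A–E, B–H, G–H} are in the MST → 3.

3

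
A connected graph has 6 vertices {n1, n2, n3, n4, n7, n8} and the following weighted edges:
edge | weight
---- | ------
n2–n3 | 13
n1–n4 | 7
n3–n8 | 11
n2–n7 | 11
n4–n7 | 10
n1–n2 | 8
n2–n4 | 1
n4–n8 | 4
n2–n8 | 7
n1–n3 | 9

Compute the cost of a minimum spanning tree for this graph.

Sort edges by weight, then run Kruskal:
n2–n4 (1): add — endpoints in different components.
n4–n8 (4): add — endpoints in different components.
n1–n4 (7): add — endpoints in different components.
n2–n8 (7): skip — n2 and n8 already connected.
n1–n2 (8): skip — n2 and n1 already connected.
n1–n3 (9): add — endpoints in different components.
n4–n7 (10): add — endpoints in different components.
MST edges: n2–n4, n4–n8, n1–n4, n1–n3, n4–n7; total weight 1+4+7+9+10 = 31.

31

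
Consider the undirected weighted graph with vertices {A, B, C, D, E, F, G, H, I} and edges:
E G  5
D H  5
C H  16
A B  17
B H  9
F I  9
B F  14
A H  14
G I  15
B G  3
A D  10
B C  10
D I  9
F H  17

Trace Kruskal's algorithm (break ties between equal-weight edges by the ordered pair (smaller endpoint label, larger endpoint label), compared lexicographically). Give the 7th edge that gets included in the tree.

Sort edges by weight, then run Kruskal:
B G (3): add — endpoints in different components.
D H (5): add — endpoints in different components.
E G (5): add — endpoints in different components.
B H (9): add — endpoints in different components.
D I (9): add — endpoints in different components.
F I (9): add — endpoints in different components.
A D (10): add — endpoints in different components.
B C (10): add — endpoints in different components.
The 7th edge added is A D.

A-D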